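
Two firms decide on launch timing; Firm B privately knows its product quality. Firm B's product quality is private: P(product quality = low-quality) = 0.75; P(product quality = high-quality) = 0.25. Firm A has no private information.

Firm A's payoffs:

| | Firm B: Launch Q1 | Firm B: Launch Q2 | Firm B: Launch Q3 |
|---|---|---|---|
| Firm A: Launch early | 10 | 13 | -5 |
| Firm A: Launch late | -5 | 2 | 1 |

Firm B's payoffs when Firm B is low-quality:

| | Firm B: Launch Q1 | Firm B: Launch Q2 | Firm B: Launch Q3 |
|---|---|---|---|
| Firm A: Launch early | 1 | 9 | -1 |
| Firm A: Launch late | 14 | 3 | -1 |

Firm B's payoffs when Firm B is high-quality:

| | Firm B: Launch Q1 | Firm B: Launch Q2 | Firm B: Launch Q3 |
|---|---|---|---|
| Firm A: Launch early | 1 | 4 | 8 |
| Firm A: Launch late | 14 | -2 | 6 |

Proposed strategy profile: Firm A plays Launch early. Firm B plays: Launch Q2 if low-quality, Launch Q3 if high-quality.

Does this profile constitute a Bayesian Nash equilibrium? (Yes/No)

Firm A plays Launch early: E[Launch early] = 0.75·(13) + 0.25·(-5) = 8.5; E[Launch late] = 1.75. Best-responding. ✓
Firm B (product quality low-quality), facing Launch early: Launch Q1 gives 1, Launch Q2 gives 9, Launch Q3 gives -1. Proposed Launch Q2 is best. ✓
Firm B (product quality high-quality), facing Launch early: Launch Q1 gives 1, Launch Q2 gives 4, Launch Q3 gives 8. Proposed Launch Q3 is best. ✓

Yes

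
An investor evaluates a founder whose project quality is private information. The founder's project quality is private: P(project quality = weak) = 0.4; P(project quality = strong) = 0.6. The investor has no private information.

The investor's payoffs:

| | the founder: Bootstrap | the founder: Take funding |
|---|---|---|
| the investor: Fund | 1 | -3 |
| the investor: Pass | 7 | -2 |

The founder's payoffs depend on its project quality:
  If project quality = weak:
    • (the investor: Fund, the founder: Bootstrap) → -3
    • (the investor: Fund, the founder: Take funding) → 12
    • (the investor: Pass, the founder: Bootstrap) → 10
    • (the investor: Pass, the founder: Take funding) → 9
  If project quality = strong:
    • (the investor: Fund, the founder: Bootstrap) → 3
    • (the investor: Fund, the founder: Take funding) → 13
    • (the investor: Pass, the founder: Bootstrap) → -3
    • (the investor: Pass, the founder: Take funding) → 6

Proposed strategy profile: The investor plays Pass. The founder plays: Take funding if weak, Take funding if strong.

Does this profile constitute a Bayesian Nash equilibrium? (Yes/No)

A profile is a BNE iff every type of every player is best-responding given beliefs about the other side.
The investor plays Pass: E[Pass] = 0.4·(-2) + 0.6·(-2) = -2; E[Fund] = -3. Best-responding. ✓
The founder (project quality weak), facing Pass: Bootstrap gives 10, Take funding gives 9. Proposed Take funding is not best — profitable deviation exists. ✗
The founder (project quality strong), facing Pass: Bootstrap gives -3, Take funding gives 6. Proposed Take funding is best. ✓

No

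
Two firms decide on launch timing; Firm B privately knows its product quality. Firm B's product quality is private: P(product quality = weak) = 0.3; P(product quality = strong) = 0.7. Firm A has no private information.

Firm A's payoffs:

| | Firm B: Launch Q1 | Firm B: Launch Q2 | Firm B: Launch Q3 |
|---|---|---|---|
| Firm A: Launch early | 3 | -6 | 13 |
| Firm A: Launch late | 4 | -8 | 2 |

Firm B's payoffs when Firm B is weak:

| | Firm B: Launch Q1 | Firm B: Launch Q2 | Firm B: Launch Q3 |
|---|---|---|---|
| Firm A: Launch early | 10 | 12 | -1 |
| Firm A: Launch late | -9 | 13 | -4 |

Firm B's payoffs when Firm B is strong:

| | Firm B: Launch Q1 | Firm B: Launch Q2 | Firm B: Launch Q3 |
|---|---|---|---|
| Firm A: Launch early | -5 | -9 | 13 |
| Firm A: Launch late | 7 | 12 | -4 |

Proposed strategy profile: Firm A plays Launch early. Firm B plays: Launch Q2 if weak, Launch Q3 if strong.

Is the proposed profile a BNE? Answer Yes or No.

Yes

Firm A plays Launch early: E[Launch early] = 0.3·(-6) + 0.7·(13) = 7.3; E[Launch late] = -1. Best-responding. ✓
Firm B (product quality weak), facing Launch early: Launch Q1 gives 10, Launch Q2 gives 12, Launch Q3 gives -1. Proposed Launch Q2 is best. ✓
Firm B (product quality strong), facing Launch early: Launch Q1 gives -5, Launch Q2 gives -9, Launch Q3 gives 13. Proposed Launch Q3 is best. ✓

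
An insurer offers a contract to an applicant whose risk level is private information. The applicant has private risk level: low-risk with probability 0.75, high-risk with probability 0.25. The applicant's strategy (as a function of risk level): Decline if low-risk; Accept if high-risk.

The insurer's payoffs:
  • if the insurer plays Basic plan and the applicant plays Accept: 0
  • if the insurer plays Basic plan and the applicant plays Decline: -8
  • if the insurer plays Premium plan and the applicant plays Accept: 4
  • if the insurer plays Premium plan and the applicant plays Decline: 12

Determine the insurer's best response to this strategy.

E[Basic plan] = 0.75·(-8) + 0.25·(0) = -6
E[Premium plan] = 0.75·(12) + 0.25·(4) = 10
Best response: Premium plan (10 is the largest).

Premium plan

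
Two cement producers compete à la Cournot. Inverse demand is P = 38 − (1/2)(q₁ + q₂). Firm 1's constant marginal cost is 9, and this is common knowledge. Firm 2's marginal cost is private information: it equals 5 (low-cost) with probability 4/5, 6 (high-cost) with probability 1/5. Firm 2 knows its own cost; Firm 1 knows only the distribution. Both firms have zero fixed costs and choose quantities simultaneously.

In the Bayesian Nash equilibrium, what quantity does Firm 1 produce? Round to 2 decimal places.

Type-c best response for Firm 2: q₂(c) = (38 − c) − q₁/2.
Firm 1 maximizes expected profit; its first-order condition is 38 − q₁ − (1/2)E[q₂] − 9 = 0.
Substituting E[q₂] and solving: E[c₂] = 5.2, so q₁ = (38 − 2·9 + 5.2)/(3/2) = 16.8.

16.80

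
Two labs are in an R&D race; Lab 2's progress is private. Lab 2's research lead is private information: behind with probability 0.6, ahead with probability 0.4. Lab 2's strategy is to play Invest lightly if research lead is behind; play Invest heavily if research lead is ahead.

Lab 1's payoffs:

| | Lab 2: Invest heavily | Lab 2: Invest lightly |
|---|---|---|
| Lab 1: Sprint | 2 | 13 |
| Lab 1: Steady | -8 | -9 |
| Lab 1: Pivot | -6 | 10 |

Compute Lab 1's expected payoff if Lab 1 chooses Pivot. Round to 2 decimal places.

E[Pivot] = 0.6·10 + 0.4·(-6) = 6 + (-2.4) = 3.6

3.60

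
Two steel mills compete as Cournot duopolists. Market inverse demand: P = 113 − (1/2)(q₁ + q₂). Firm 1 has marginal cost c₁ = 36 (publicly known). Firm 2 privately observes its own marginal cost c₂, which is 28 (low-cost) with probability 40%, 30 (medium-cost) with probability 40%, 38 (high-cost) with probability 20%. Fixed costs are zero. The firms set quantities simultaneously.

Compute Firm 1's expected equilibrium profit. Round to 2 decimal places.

Type-c best response for Firm 2: q₂(c) = (113 − c) − q₁/2.
Firm 1 maximizes expected profit; its first-order condition is 113 − q₁ − (1/2)E[q₂] − 36 = 0.
Substituting E[q₂] and solving: E[c₂] = 30.8, so q₁ = (113 − 2·36 + 30.8)/(3/2) = 47.8667.
E[P] = 113 − (1/2)·(q₁ + E[q₂]) = 59.9333; Firm 1's expected profit = (E[P] − 36)·q₁ = (59.9333 − 36)·47.8667 = 1145.61.

1145.61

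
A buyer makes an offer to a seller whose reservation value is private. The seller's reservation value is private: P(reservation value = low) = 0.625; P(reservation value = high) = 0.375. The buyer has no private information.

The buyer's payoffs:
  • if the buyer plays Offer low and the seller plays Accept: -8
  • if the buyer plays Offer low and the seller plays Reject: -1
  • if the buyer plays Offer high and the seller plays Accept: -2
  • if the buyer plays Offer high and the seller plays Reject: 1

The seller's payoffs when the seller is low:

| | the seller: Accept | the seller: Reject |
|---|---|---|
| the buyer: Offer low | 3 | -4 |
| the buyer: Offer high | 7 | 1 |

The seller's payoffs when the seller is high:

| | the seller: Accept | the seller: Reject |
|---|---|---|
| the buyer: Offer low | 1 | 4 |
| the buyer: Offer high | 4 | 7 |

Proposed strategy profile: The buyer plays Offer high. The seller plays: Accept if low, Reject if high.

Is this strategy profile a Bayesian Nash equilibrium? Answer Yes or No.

Yes

A profile is a BNE iff every type of every player is best-responding given beliefs about the other side.
The buyer plays Offer high: E[Offer high] = 0.625·(-2) + 0.375·(1) = -0.875; E[Offer low] = -5.375. Best-responding. ✓
The seller (reservation value low), facing Offer high: Accept gives 7, Reject gives 1. Proposed Accept is best. ✓
The seller (reservation value high), facing Offer high: Accept gives 4, Reject gives 7. Proposed Reject is best. ✓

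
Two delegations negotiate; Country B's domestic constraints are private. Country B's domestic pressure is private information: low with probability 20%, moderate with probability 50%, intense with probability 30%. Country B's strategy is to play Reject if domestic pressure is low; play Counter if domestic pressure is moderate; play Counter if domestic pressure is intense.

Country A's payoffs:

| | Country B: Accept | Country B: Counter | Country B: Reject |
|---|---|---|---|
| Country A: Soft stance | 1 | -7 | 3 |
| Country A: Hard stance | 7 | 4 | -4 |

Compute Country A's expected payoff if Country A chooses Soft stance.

-5

Take the expectation over Country B's domestic pressure, weighting each type's action by its prior probability.
E[Soft stance] = 0.2·3 + 0.5·(-7) + 0.3·(-7) = 0.6 + (-3.5) + (-2.1) = -5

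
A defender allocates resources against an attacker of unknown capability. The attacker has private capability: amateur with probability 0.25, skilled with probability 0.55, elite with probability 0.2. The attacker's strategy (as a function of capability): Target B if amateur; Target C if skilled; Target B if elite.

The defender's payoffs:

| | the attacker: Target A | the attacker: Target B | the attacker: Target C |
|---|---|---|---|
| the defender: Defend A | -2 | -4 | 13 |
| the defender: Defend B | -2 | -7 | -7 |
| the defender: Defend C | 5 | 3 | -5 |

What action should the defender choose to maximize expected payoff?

Defend A

E[Defend A] = 0.25·(-4) + 0.55·(13) + 0.2·(-4) = 5.35
E[Defend B] = 0.25·(-7) + 0.55·(-7) + 0.2·(-7) = -7
E[Defend C] = 0.25·(3) + 0.55·(-5) + 0.2·(3) = -1.4
Best response: Defend A (5.35 is the largest).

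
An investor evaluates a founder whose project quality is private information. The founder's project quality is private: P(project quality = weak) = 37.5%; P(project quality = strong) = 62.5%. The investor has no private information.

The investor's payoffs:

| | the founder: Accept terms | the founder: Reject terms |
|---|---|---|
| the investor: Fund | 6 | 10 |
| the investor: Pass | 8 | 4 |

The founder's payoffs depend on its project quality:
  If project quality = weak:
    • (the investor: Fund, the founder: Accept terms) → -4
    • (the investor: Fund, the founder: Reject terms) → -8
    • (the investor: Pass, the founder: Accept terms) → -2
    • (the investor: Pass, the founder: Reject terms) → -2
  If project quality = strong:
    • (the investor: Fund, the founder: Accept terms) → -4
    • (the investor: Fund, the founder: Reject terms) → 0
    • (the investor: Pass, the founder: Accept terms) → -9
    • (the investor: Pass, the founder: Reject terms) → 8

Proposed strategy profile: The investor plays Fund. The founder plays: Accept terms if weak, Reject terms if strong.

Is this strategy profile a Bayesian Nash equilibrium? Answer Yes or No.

Yes

The investor plays Fund: E[Fund] = 0.375·(6) + 0.625·(10) = 8.5; E[Pass] = 5.5. Best-responding. ✓
The founder (project quality weak), facing Fund: Accept terms gives -4, Reject terms gives -8. Proposed Accept terms is best. ✓
The founder (project quality strong), facing Fund: Accept terms gives -4, Reject terms gives 0. Proposed Reject terms is best. ✓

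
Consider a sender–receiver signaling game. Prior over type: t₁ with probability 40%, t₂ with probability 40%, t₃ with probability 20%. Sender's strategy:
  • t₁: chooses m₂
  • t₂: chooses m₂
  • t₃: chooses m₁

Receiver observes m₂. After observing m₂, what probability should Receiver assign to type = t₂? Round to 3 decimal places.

P(m₂) = 0.4·1 + 0.4·1 + 0.2·0 = 0.8
P(t₂ | m₂) = (0.4·1) / 0.8 = 0.4 / 0.8 = 0.5

0.500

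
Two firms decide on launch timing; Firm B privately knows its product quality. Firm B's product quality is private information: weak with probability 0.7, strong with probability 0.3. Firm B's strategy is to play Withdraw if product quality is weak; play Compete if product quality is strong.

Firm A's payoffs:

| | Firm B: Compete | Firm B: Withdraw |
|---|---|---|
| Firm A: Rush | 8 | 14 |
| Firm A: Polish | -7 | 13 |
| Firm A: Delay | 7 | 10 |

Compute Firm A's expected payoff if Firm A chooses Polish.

7

Take the expectation over Firm B's product quality, weighting each type's action by its prior probability.
E[Polish] = 0.7·13 + 0.3·(-7) = 9.1 + (-2.1) = 7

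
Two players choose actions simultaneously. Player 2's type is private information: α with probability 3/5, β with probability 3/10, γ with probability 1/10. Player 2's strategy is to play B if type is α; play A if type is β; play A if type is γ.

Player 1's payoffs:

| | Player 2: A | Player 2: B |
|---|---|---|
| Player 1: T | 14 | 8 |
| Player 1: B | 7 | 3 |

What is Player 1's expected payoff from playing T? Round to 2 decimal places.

10.40

E[T] = 3/5·8 + 3/10·14 + 1/10·14 = 24/5 + 21/5 + 7/5 = 52/5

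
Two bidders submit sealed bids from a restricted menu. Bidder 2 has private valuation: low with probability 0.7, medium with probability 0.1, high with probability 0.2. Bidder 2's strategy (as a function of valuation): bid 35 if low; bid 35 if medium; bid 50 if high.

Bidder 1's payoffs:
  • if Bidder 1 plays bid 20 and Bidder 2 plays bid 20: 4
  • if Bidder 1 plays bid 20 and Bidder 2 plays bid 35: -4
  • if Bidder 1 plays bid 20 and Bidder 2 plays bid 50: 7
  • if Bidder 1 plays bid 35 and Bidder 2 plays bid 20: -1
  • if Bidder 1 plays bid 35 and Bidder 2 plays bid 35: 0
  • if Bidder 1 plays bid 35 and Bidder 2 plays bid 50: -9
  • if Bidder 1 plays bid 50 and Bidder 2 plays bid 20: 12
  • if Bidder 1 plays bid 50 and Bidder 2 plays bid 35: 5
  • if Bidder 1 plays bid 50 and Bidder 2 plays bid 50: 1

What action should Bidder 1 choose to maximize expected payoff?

E[bid 20] = 0.7·(-4) + 0.1·(-4) + 0.2·(7) = -1.8
E[bid 35] = 0.7·(0) + 0.1·(0) + 0.2·(-9) = -1.8
E[bid 50] = 0.7·(5) + 0.1·(5) + 0.2·(1) = 4.2
Best response: bid 50 (4.2 is the largest).

bid 50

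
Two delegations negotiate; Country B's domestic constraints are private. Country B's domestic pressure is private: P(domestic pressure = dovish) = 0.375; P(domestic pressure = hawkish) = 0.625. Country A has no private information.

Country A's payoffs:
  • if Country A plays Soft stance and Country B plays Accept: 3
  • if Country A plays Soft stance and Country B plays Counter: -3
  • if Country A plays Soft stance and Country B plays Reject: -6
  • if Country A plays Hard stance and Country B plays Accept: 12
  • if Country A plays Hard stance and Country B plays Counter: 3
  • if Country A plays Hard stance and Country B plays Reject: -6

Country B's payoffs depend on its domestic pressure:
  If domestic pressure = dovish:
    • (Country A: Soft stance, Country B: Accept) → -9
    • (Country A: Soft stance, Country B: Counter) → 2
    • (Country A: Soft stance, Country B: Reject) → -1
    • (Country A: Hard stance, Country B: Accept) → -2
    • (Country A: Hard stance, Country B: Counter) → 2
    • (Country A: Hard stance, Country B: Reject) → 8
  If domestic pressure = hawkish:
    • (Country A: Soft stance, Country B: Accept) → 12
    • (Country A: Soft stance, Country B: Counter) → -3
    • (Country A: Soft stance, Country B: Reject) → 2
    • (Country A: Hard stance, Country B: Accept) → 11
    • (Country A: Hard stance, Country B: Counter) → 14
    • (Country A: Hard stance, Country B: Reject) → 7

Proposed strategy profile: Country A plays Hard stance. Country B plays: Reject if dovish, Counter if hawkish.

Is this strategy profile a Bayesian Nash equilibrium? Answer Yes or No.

Country A plays Hard stance: E[Hard stance] = 0.375·(-6) + 0.625·(3) = -0.375; E[Soft stance] = -4.125. Best-responding. ✓
Country B (domestic pressure dovish), facing Hard stance: Accept gives -2, Counter gives 2, Reject gives 8. Proposed Reject is best. ✓
Country B (domestic pressure hawkish), facing Hard stance: Accept gives 11, Counter gives 14, Reject gives 7. Proposed Counter is best. ✓

Yes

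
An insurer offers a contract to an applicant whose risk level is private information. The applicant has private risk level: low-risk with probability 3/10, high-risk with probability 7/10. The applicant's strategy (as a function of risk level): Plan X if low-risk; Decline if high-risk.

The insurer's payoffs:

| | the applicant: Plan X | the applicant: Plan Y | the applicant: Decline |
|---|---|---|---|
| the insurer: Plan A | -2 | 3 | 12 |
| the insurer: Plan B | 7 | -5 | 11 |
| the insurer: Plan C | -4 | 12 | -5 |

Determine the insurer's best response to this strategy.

E[Plan A] = 3/10·(-2) + 7/10·(12) = 39/5
E[Plan B] = 3/10·(7) + 7/10·(11) = 49/5
E[Plan C] = 3/10·(-4) + 7/10·(-5) = -47/10
Best response: Plan B (49/5 is the largest).

Plan B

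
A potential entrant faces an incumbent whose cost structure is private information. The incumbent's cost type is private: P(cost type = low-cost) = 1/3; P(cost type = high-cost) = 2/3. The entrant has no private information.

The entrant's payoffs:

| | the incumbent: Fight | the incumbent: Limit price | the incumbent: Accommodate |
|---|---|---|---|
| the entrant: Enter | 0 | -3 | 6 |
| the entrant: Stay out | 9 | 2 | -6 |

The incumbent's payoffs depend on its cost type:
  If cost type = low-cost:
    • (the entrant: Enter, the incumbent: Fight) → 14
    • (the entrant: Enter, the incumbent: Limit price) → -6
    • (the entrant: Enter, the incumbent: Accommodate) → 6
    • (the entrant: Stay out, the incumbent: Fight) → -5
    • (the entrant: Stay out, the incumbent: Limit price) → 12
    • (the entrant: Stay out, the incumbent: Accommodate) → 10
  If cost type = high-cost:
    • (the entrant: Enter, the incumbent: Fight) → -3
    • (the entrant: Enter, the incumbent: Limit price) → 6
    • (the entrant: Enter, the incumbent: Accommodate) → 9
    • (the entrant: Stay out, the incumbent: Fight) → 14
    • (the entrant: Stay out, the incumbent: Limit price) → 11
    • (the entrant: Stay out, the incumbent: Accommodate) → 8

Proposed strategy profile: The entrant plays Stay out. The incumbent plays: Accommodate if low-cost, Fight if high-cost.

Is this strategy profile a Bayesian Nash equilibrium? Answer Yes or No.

The entrant plays Stay out: E[Stay out] = 1/3·(-6) + 2/3·(9) = 4; E[Enter] = 2. Best-responding. ✓
The incumbent (cost type low-cost), facing Stay out: Fight gives -5, Limit price gives 12, Accommodate gives 10. Proposed Accommodate is not best — profitable deviation exists. ✗
The incumbent (cost type high-cost), facing Stay out: Fight gives 14, Limit price gives 11, Accommodate gives 8. Proposed Fight is best. ✓

No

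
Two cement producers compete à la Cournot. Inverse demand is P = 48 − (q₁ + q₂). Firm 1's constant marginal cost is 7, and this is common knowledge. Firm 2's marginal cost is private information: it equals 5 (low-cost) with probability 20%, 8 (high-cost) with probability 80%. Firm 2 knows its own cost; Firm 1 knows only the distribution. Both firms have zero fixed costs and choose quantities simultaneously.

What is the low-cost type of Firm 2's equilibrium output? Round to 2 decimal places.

14.60

Firm 2 with cost c maximizes (48 − (q₁+q₂) − c)·q₂, giving q₂(c) = (48 − c − q₁)/2.
E[c₂] = 0.2·5 + 0.8·8 = 7.4
Firm 1's FOC against E[q₂] yields q₁ = (48 − 2·7 + E[c₂])/3 = (48 − 14 + 7.4)/3 = 13.8.
q₂(low-cost) = (48 − 5 − 13.8)/2 = 14.6.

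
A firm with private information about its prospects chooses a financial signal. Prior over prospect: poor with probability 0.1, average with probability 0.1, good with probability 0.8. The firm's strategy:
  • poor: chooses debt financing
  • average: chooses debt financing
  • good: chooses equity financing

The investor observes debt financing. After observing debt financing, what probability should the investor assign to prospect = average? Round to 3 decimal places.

Apply Bayes' rule using the sender's strategy as the likelihood.
P(debt financing) = 0.1·1 + 0.1·1 + 0.8·0 = 0.2
P(average | debt financing) = (0.1·1) / 0.2 = 0.1 / 0.2 = 0.5

0.500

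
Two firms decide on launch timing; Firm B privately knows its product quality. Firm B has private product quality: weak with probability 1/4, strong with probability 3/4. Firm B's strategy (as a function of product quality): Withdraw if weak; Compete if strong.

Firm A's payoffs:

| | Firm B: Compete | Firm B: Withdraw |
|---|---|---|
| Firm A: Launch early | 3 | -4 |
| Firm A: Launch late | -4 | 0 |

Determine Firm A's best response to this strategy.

E[Launch early] = 1/4·(-4) + 3/4·(3) = 5/4
E[Launch late] = 1/4·(0) + 3/4·(-4) = -3
Best response: Launch early (5/4 is the largest).

Launch early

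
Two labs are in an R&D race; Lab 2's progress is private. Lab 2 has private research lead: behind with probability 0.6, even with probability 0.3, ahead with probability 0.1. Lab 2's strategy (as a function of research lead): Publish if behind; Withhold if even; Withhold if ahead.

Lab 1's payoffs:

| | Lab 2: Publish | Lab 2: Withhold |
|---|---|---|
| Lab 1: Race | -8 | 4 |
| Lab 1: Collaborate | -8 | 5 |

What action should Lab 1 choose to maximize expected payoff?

Compute Lab 1's expected payoff for each action, taking the expectation over Lab 2's type.
E[Race] = 0.6·(-8) + 0.3·(4) + 0.1·(4) = -3.2
E[Collaborate] = 0.6·(-8) + 0.3·(5) + 0.1·(5) = -2.8
Best response: Collaborate (-2.8 is the largest).

Collaborate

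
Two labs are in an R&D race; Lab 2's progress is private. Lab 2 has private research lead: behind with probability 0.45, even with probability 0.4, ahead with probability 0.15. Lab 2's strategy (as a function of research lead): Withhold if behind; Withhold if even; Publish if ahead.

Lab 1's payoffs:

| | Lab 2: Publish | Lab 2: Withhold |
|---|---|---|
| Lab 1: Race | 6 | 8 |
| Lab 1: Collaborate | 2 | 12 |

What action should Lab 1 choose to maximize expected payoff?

Collaborate

E[Race] = 0.45·(8) + 0.4·(8) + 0.15·(6) = 7.7
E[Collaborate] = 0.45·(12) + 0.4·(12) + 0.15·(2) = 10.5
Best response: Collaborate (10.5 is the largest).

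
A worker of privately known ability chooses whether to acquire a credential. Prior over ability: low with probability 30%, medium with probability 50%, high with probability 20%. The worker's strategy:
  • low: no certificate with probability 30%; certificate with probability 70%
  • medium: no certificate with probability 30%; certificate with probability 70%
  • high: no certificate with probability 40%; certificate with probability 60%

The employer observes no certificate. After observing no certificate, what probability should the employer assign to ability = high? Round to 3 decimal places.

Apply Bayes' rule using the sender's strategy as the likelihood.
P(no certificate) = 0.3·0.3 + 0.5·0.3 + 0.2·0.4 = 0.32
P(high | no certificate) = (0.2·0.4) / 0.32 = 0.08 / 0.32 = 0.25

0.250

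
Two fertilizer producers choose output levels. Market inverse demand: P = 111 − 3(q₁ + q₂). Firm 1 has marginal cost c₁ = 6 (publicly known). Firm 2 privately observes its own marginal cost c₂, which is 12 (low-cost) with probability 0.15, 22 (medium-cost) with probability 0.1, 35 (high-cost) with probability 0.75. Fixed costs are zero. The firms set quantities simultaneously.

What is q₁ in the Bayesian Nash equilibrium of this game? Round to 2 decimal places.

Each type of Firm 2 best-responds to q₁; Firm 1 best-responds to the expected q₂ over Firm 2's types.
Firm 2 with cost c maximizes (111 − 3(q₁+q₂) − c)·q₂, giving q₂(c) = (111 − c − 3q₁)/6.
E[c₂] = 0.15·12 + 0.1·22 + 0.75·35 = 30.25
Firm 1's FOC against E[q₂] yields q₁ = (111 − 2·6 + E[c₂])/9 = (111 − 12 + 30.25)/9 = 14.3611.

14.36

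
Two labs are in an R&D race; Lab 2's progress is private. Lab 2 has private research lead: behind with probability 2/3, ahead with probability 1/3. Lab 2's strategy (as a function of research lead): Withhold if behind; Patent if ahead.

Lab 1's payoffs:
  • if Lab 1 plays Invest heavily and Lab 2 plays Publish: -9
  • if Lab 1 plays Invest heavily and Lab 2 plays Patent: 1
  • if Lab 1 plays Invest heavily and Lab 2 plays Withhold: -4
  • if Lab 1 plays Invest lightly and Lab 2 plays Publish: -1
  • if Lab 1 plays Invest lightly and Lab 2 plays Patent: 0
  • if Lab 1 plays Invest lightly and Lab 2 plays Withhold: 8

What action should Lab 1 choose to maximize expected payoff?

Invest lightly

Compute Lab 1's expected payoff for each action, taking the expectation over Lab 2's type.
E[Invest heavily] = 2/3·(-4) + 1/3·(1) = -7/3
E[Invest lightly] = 2/3·(8) + 1/3·(0) = 16/3
Best response: Invest lightly (16/3 is the largest).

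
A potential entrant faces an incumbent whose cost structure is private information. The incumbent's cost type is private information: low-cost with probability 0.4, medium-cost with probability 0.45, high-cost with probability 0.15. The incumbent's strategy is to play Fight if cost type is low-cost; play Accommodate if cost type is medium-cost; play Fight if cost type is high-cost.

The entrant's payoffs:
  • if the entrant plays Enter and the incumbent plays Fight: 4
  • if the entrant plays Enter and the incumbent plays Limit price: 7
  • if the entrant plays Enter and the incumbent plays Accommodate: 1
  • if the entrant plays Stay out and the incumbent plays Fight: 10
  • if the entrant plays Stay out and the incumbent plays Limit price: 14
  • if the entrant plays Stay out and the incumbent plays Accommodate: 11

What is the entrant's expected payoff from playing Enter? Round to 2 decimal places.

2.65

E[Enter] = 0.4·4 + 0.45·1 + 0.15·4 = 1.6 + 0.45 + 0.6 = 2.65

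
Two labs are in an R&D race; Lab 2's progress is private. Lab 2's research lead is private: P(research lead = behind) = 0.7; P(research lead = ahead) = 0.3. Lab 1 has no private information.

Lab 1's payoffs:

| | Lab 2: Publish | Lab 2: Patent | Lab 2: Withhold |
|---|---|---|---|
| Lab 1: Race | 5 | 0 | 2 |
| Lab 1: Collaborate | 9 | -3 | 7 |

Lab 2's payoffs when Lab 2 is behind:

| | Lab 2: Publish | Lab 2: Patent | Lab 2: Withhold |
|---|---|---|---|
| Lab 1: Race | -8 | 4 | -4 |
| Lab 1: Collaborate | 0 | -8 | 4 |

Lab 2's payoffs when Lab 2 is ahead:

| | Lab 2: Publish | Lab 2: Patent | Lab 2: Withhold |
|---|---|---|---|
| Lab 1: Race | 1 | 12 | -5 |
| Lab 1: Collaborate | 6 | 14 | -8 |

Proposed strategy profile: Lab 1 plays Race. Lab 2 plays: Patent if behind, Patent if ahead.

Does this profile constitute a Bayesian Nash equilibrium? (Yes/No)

A profile is a BNE iff every type of every player is best-responding given beliefs about the other side.
Lab 1 plays Race: E[Race] = 0.7·(0) + 0.3·(0) = 0; E[Collaborate] = -3. Best-responding. ✓
Lab 2 (research lead behind), facing Race: Publish gives -8, Patent gives 4, Withhold gives -4. Proposed Patent is best. ✓
Lab 2 (research lead ahead), facing Race: Publish gives 1, Patent gives 12, Withhold gives -5. Proposed Patent is best. ✓

Yes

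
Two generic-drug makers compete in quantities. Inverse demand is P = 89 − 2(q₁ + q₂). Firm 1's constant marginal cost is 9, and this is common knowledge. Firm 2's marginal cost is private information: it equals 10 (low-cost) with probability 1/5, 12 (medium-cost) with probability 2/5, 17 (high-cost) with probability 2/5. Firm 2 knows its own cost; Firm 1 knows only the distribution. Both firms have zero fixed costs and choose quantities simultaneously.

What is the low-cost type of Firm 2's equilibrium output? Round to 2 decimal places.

Firm 2 with cost c maximizes (89 − 2(q₁+q₂) − c)·q₂, giving q₂(c) = (89 − c − 2q₁)/4.
E[c₂] = 1/5·10 + 2/5·12 + 2/5·17 = 13.6
Firm 1's FOC against E[q₂] yields q₁ = (89 − 2·9 + E[c₂])/6 = (89 − 18 + 13.6)/6 = 14.1.
q₂(low-cost) = (89 − 10 − 2·14.1)/4 = 12.7.

12.70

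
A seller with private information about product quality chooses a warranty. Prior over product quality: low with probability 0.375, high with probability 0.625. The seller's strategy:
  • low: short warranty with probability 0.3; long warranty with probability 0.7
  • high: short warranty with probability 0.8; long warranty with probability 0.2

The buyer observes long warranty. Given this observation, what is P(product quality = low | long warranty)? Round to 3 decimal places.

0.677

Apply Bayes' rule using the sender's strategy as the likelihood.
P(long warranty) = 0.375·0.7 + 0.625·0.2 = 0.3875
P(low | long warranty) = (0.375·0.7) / 0.3875 = 0.2625 / 0.3875 = 0.677419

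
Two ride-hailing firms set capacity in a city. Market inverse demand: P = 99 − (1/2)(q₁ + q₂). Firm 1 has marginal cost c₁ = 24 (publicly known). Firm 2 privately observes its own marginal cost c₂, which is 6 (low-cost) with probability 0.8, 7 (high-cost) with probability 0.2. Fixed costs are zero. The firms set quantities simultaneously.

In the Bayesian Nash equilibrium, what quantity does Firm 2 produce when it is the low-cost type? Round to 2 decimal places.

73.93

Firm 2 with cost c maximizes (99 − (1/2)(q₁+q₂) − c)·q₂, giving q₂(c) = (99 − c − (1/2)q₁).
E[c₂] = 0.8·6 + 0.2·7 = 6.2
Firm 1's FOC against E[q₂] yields q₁ = (99 − 2·24 + E[c₂])/(3/2) = (99 − 48 + 6.2)/(3/2) = 38.1333.
q₂(low-cost) = (99 − 6 − (1/2)·38.1333) = 73.9333.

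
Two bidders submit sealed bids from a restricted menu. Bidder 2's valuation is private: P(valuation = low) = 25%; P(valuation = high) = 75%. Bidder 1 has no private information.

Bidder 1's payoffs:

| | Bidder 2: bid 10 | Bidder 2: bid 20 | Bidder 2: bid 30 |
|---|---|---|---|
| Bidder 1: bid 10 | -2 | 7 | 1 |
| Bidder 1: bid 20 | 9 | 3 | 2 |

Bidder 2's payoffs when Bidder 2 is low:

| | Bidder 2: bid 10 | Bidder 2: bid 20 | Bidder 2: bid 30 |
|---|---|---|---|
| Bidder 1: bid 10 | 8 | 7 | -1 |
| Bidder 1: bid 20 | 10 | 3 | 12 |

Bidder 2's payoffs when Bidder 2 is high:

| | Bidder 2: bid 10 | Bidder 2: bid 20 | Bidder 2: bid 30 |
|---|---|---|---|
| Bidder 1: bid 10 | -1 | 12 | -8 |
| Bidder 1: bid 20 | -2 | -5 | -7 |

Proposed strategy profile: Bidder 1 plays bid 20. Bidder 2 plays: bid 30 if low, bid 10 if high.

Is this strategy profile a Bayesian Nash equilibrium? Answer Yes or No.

Yes

Bidder 1 plays bid 20: E[bid 20] = 0.25·(2) + 0.75·(9) = 7.25; E[bid 10] = -1.25. Best-responding. ✓
Bidder 2 (valuation low), facing bid 20: bid 10 gives 10, bid 20 gives 3, bid 30 gives 12. Proposed bid 30 is best. ✓
Bidder 2 (valuation high), facing bid 20: bid 10 gives -2, bid 20 gives -5, bid 30 gives -7. Proposed bid 10 is best. ✓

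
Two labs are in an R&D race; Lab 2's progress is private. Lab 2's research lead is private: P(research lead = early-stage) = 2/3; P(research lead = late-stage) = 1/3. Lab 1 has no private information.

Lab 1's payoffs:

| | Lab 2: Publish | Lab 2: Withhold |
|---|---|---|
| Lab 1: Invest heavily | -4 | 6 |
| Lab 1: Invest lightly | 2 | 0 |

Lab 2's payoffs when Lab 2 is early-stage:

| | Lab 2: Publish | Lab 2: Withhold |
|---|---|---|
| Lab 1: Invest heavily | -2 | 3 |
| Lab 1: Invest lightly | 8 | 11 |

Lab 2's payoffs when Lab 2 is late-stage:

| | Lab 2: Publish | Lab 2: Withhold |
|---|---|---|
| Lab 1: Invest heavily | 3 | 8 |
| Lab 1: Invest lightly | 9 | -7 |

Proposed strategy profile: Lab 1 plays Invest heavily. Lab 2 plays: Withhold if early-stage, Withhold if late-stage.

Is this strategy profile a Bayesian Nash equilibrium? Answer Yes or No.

Lab 1 plays Invest heavily: E[Invest heavily] = 2/3·(6) + 1/3·(6) = 6; E[Invest lightly] = 0. Best-responding. ✓
Lab 2 (research lead early-stage), facing Invest heavily: Publish gives -2, Withhold gives 3. Proposed Withhold is best. ✓
Lab 2 (research lead late-stage), facing Invest heavily: Publish gives 3, Withhold gives 8. Proposed Withhold is best. ✓

Yes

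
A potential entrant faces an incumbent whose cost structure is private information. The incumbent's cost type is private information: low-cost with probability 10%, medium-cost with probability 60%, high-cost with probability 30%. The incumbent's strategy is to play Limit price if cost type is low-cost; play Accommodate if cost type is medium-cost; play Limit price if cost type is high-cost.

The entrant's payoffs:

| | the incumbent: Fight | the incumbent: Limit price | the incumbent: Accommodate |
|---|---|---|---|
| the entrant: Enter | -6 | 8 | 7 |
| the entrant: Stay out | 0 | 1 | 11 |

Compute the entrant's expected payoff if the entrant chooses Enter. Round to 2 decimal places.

7.40

E[Enter] = 0.1·8 + 0.6·7 + 0.3·8 = 0.8 + 4.2 + 2.4 = 7.4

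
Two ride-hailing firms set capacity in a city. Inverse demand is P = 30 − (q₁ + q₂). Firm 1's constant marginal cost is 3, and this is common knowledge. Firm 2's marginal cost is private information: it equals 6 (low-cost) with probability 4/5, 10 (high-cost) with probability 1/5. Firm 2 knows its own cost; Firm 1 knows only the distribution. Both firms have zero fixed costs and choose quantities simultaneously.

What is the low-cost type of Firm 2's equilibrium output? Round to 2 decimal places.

6.87

Firm 2 with cost c maximizes (30 − (q₁+q₂) − c)·q₂, giving q₂(c) = (30 − c − q₁)/2.
E[c₂] = 4/5·6 + 1/5·10 = 6.8
Firm 1's FOC against E[q₂] yields q₁ = (30 − 2·3 + E[c₂])/3 = (30 − 6 + 6.8)/3 = 10.2667.
q₂(low-cost) = (30 − 6 − 10.2667)/2 = 6.86667.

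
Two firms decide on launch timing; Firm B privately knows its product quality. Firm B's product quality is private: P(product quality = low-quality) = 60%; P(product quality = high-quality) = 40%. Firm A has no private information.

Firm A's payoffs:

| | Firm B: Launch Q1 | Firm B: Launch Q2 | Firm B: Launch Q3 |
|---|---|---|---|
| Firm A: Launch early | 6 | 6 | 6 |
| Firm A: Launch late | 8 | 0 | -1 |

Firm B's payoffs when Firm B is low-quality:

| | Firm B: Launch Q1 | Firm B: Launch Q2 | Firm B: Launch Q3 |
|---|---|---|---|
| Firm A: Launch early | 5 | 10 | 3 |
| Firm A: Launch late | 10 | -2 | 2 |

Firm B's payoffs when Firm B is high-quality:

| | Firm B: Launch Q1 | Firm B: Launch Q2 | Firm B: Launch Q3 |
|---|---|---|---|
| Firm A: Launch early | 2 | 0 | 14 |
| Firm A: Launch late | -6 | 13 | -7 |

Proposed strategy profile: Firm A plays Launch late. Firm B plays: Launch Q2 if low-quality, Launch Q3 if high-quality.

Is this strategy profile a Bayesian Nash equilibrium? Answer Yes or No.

No

Firm A plays Launch late: E[Launch late] = 0.6·(0) + 0.4·(-1) = -0.4; E[Launch early] = 6. Not best-responding. ✗
Firm B (product quality low-quality), facing Launch late: Launch Q1 gives 10, Launch Q2 gives -2, Launch Q3 gives 2. Proposed Launch Q2 is not best — profitable deviation exists. ✗
Firm B (product quality high-quality), facing Launch late: Launch Q1 gives -6, Launch Q2 gives 13, Launch Q3 gives -7. Proposed Launch Q3 is not best — profitable deviation exists. ✗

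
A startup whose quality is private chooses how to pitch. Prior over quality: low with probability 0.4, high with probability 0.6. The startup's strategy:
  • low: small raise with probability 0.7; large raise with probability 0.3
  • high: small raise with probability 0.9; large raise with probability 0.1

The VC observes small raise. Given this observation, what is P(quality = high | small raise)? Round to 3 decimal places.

0.659

P(small raise) = 0.4·0.7 + 0.6·0.9 = 0.82
P(high | small raise) = (0.6·0.9) / 0.82 = 0.54 / 0.82 = 0.658537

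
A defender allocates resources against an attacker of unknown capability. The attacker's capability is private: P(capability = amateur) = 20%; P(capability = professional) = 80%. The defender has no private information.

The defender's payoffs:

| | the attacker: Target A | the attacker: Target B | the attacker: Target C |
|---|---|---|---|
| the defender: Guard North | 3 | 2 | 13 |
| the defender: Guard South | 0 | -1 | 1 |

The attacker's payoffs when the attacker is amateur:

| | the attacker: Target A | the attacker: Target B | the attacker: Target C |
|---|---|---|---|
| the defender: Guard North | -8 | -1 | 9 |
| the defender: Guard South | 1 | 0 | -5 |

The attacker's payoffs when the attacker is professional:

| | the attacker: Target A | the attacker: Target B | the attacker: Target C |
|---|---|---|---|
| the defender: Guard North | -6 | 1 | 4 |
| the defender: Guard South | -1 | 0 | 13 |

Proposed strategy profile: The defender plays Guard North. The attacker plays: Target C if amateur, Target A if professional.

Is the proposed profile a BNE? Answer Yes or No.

The defender plays Guard North: E[Guard North] = 0.2·(13) + 0.8·(3) = 5; E[Guard South] = 0.2. Best-responding. ✓
The attacker (capability amateur), facing Guard North: Target A gives -8, Target B gives -1, Target C gives 9. Proposed Target C is best. ✓
The attacker (capability professional), facing Guard North: Target A gives -6, Target B gives 1, Target C gives 4. Proposed Target A is not best — profitable deviation exists. ✗

No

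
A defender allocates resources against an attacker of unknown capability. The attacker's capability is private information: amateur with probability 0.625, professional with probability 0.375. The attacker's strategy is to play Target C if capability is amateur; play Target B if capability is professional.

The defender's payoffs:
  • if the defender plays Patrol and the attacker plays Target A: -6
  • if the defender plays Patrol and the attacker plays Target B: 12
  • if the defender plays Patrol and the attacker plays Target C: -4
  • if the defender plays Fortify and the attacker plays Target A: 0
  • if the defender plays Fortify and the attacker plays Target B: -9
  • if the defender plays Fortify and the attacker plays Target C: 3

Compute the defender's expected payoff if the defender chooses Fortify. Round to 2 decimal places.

-1.50

E[Fortify] = 0.625·3 + 0.375·(-9) = 1.875 + (-3.375) = -1.5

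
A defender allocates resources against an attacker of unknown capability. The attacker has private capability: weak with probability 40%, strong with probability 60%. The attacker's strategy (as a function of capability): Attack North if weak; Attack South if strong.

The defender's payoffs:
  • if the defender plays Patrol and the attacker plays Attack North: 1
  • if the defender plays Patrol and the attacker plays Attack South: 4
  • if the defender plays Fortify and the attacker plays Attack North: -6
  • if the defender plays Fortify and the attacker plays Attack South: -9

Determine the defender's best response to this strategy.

Compute the defender's expected payoff for each action, taking the expectation over the attacker's type.
E[Patrol] = 0.4·(1) + 0.6·(4) = 2.8
E[Fortify] = 0.4·(-6) + 0.6·(-9) = -7.8
Best response: Patrol (2.8 is the largest).

Patrol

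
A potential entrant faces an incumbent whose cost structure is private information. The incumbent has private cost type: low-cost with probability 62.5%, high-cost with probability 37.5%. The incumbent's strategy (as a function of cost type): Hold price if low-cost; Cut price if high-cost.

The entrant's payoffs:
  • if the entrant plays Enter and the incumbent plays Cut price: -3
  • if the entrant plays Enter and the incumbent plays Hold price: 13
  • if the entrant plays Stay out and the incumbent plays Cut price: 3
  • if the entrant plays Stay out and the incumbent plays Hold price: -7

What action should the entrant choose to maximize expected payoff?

Enter

E[Enter] = 0.625·(13) + 0.375·(-3) = 7
E[Stay out] = 0.625·(-7) + 0.375·(3) = -3.25
Best response: Enter (7 is the largest).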